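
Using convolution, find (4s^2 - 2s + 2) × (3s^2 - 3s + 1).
Ascending coefficients: a = [2, -2, 4], b = [1, -3, 3]. c[0] = 2×1 = 2; c[1] = 2×-3 + -2×1 = -8; c[2] = 2×3 + -2×-3 + 4×1 = 16; c[3] = -2×3 + 4×-3 = -18; c[4] = 4×3 = 12. Result coefficients: [2, -8, 16, -18, 12] → 12s^4 - 18s^3 + 16s^2 - 8s + 2

12s^4 - 18s^3 + 16s^2 - 8s + 2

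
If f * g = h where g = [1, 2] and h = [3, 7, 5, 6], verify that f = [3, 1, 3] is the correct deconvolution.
Forward-compute [3, 1, 3] * [1, 2]: h[0] = 3×1 = 3; h[1] = 3×2 + 1×1 = 7; h[2] = 1×2 + 3×1 = 5; h[3] = 3×2 = 6 → [3, 7, 5, 6]. Matches given h = [3, 7, 5, 6], so verified.

Verified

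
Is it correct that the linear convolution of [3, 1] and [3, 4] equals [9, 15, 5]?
Recompute linear convolution of [3, 1] and [3, 4]: y[0] = 3×3 = 9; y[1] = 3×4 + 1×3 = 15; y[2] = 1×4 = 4 → [9, 15, 4]. Compare to given [9, 15, 5]: they differ at index 2: given 5, correct 4, so answer: No

No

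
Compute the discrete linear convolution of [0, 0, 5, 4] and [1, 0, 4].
y[0] = 0×1 = 0; y[1] = 0×0 + 0×1 = 0; y[2] = 0×4 + 0×0 + 5×1 = 5; y[3] = 0×4 + 5×0 + 4×1 = 4; y[4] = 5×4 + 4×0 = 20; y[5] = 4×4 = 16

[0, 0, 5, 4, 20, 16]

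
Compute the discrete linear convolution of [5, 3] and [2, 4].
y[0] = 5×2 = 10; y[1] = 5×4 + 3×2 = 26; y[2] = 3×4 = 12

[10, 26, 12]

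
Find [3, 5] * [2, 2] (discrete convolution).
y[0] = 3×2 = 6; y[1] = 3×2 + 5×2 = 16; y[2] = 5×2 = 10

[6, 16, 10]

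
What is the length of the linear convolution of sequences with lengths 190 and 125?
Linear/full convolution length: m + n - 1 = 190 + 125 - 1 = 314

314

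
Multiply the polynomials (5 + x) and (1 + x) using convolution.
Ascending coefficients: a = [5, 1], b = [1, 1]. c[0] = 5×1 = 5; c[1] = 5×1 + 1×1 = 6; c[2] = 1×1 = 1. Result coefficients: [5, 6, 1] → 5 + 6x + x^2

5 + 6x + x^2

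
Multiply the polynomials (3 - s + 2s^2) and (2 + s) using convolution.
Ascending coefficients: a = [3, -1, 2], b = [2, 1]. c[0] = 3×2 = 6; c[1] = 3×1 + -1×2 = 1; c[2] = -1×1 + 2×2 = 3; c[3] = 2×1 = 2. Result coefficients: [6, 1, 3, 2] → 6 + s + 3s^2 + 2s^3

6 + s + 3s^2 + 2s^3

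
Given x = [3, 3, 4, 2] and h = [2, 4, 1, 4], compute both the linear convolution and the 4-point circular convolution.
Linear: y_lin[0] = 3×2 = 6; y_lin[1] = 3×4 + 3×2 = 18; y_lin[2] = 3×1 + 3×4 + 4×2 = 23; y_lin[3] = 3×4 + 3×1 + 4×4 + 2×2 = 35; y_lin[4] = 3×4 + 4×1 + 2×4 = 24; y_lin[5] = 4×4 + 2×1 = 18; y_lin[6] = 2×4 = 8 → [6, 18, 23, 35, 24, 18, 8]. Circular (length 4): y[0] = 3×2 + 3×4 + 4×1 + 2×4 = 30; y[1] = 3×4 + 3×2 + 4×4 + 2×1 = 36; y[2] = 3×1 + 3×4 + 4×2 + 2×4 = 31; y[3] = 3×4 + 3×1 + 4×4 + 2×2 = 35 → [30, 36, 31, 35]

Linear: [6, 18, 23, 35, 24, 18, 8], Circular: [30, 36, 31, 35]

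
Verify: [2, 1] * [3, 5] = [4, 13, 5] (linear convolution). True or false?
Recompute linear convolution of [2, 1] and [3, 5]: y[0] = 2×3 = 6; y[1] = 2×5 + 1×3 = 13; y[2] = 1×5 = 5 → [6, 13, 5]. Compare to given [4, 13, 5]: they differ at index 0: given 4, correct 6, so answer: No

No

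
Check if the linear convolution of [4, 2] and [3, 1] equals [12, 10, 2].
Recompute linear convolution of [4, 2] and [3, 1]: y[0] = 4×3 = 12; y[1] = 4×1 + 2×3 = 10; y[2] = 2×1 = 2 → [12, 10, 2]. Given [12, 10, 2] matches, so answer: Yes

Yes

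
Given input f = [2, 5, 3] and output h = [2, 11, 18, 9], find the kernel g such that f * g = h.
Output length 4 = len(f) + len(g) - 1 ⇒ len(g) = 2. Solve g forward using g[k] = (h[k] - Σ_{i≥1} f[i]·g[k-i]) / f[0]: g[0] = h[0] / f[0] = 2 / 2 = 1; g[1] = (h[1] - 5×1) / f[0] = (11 - 5×1) / 2 = 3. So g = [1, 3]. Forward-check [2, 5, 3] * [1, 3]: h[0] = 2×1 = 2; h[1] = 2×3 + 5×1 = 11; h[2] = 5×3 + 3×1 = 18; h[3] = 3×3 = 9 → [2, 11, 18, 9] ✓

[1, 3]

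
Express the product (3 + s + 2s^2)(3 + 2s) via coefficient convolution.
Ascending coefficients: a = [3, 1, 2], b = [3, 2]. c[0] = 3×3 = 9; c[1] = 3×2 + 1×3 = 9; c[2] = 1×2 + 2×3 = 8; c[3] = 2×2 = 4. Result coefficients: [9, 9, 8, 4] → 9 + 9s + 8s^2 + 4s^3

9 + 9s + 8s^2 + 4s^3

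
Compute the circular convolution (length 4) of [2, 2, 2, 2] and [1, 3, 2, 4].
Use y[k] = Σ_j a[j]·b[(k-j) mod 4]. y[0] = 2×1 + 2×4 + 2×2 + 2×3 = 20; y[1] = 2×3 + 2×1 + 2×4 + 2×2 = 20; y[2] = 2×2 + 2×3 + 2×1 + 2×4 = 20; y[3] = 2×4 + 2×2 + 2×3 + 2×1 = 20. Result: [20, 20, 20, 20]

[20, 20, 20, 20]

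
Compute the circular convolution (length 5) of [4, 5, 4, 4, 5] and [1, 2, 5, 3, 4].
Use y[k] = Σ_j s[j]·t[(k-j) mod 5]. y[0] = 4×1 + 5×4 + 4×3 + 4×5 + 5×2 = 66; y[1] = 4×2 + 5×1 + 4×4 + 4×3 + 5×5 = 66; y[2] = 4×5 + 5×2 + 4×1 + 4×4 + 5×3 = 65; y[3] = 4×3 + 5×5 + 4×2 + 4×1 + 5×4 = 69; y[4] = 4×4 + 5×3 + 4×5 + 4×2 + 5×1 = 64. Result: [66, 66, 65, 69, 64]

[66, 66, 65, 69, 64]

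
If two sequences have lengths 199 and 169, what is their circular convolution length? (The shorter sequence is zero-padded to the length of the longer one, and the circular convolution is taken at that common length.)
Circular convolution (zero-padding the shorter input) has length max(m, n) = max(199, 169) = 199

199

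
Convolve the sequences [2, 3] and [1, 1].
y[0] = 2×1 = 2; y[1] = 2×1 + 3×1 = 5; y[2] = 3×1 = 3

[2, 5, 3]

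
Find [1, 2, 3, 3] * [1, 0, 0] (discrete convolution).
y[0] = 1×1 = 1; y[1] = 1×0 + 2×1 = 2; y[2] = 1×0 + 2×0 + 3×1 = 3; y[3] = 2×0 + 3×0 + 3×1 = 3; y[4] = 3×0 + 3×0 = 0; y[5] = 3×0 = 0

[1, 2, 3, 3, 0, 0]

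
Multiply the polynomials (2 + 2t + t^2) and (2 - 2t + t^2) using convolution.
Ascending coefficients: a = [2, 2, 1], b = [2, -2, 1]. c[0] = 2×2 = 4; c[1] = 2×-2 + 2×2 = 0; c[2] = 2×1 + 2×-2 + 1×2 = 0; c[3] = 2×1 + 1×-2 = 0; c[4] = 1×1 = 1. Result coefficients: [4, 0, 0, 0, 1] → 4 + t^4

4 + t^4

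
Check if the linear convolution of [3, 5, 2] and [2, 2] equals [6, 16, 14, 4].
Recompute linear convolution of [3, 5, 2] and [2, 2]: y[0] = 3×2 = 6; y[1] = 3×2 + 5×2 = 16; y[2] = 5×2 + 2×2 = 14; y[3] = 2×2 = 4 → [6, 16, 14, 4]. Given [6, 16, 14, 4] matches, so answer: Yes

Yes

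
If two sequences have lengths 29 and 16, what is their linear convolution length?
Linear/full convolution length: m + n - 1 = 29 + 16 - 1 = 44

44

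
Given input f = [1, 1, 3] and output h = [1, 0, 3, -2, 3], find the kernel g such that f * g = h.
Output length 5 = len(f) + len(g) - 1 ⇒ len(g) = 3. Solve g forward using g[k] = (h[k] - Σ_{i≥1} f[i]·g[k-i]) / f[0]: g[0] = h[0] / f[0] = 1 / 1 = 1; g[1] = (h[1] - 1×1) / f[0] = (0 - 1×1) / 1 = -1; g[2] = (h[2] - 1×-1 - 3×1) / f[0] = (3 - 1×-1 - 3×1) / 1 = 1. So g = [1, -1, 1]. Forward-check [1, 1, 3] * [1, -1, 1]: h[0] = 1×1 = 1; h[1] = 1×-1 + 1×1 = 0; h[2] = 1×1 + 1×-1 + 3×1 = 3; h[3] = 1×1 + 3×-1 = -2; h[4] = 3×1 = 3 → [1, 0, 3, -2, 3] ✓

[1, -1, 1]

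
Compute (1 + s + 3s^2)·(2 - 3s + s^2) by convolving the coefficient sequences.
Ascending coefficients: a = [1, 1, 3], b = [2, -3, 1]. c[0] = 1×2 = 2; c[1] = 1×-3 + 1×2 = -1; c[2] = 1×1 + 1×-3 + 3×2 = 4; c[3] = 1×1 + 3×-3 = -8; c[4] = 3×1 = 3. Result coefficients: [2, -1, 4, -8, 3] → 2 - s + 4s^2 - 8s^3 + 3s^4

2 - s + 4s^2 - 8s^3 + 3s^4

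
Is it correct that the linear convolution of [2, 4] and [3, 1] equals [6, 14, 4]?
Recompute linear convolution of [2, 4] and [3, 1]: y[0] = 2×3 = 6; y[1] = 2×1 + 4×3 = 14; y[2] = 4×1 = 4 → [6, 14, 4]. Given [6, 14, 4] matches, so answer: Yes

Yes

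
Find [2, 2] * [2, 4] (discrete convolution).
y[0] = 2×2 = 4; y[1] = 2×4 + 2×2 = 12; y[2] = 2×4 = 8

[4, 12, 8]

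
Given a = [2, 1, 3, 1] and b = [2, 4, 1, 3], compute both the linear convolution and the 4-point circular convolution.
Linear: y_lin[0] = 2×2 = 4; y_lin[1] = 2×4 + 1×2 = 10; y_lin[2] = 2×1 + 1×4 + 3×2 = 12; y_lin[3] = 2×3 + 1×1 + 3×4 + 1×2 = 21; y_lin[4] = 1×3 + 3×1 + 1×4 = 10; y_lin[5] = 3×3 + 1×1 = 10; y_lin[6] = 1×3 = 3 → [4, 10, 12, 21, 10, 10, 3]. Circular (length 4): y[0] = 2×2 + 1×3 + 3×1 + 1×4 = 14; y[1] = 2×4 + 1×2 + 3×3 + 1×1 = 20; y[2] = 2×1 + 1×4 + 3×2 + 1×3 = 15; y[3] = 2×3 + 1×1 + 3×4 + 1×2 = 21 → [14, 20, 15, 21]

Linear: [4, 10, 12, 21, 10, 10, 3], Circular: [14, 20, 15, 21]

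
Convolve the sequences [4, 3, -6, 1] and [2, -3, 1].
y[0] = 4×2 = 8; y[1] = 4×-3 + 3×2 = -6; y[2] = 4×1 + 3×-3 + -6×2 = -17; y[3] = 3×1 + -6×-3 + 1×2 = 23; y[4] = -6×1 + 1×-3 = -9; y[5] = 1×1 = 1

[8, -6, -17, 23, -9, 1]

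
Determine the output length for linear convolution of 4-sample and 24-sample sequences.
Linear/full convolution length: m + n - 1 = 4 + 24 - 1 = 27

27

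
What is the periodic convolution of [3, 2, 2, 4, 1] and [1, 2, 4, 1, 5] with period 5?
Use y[k] = Σ_j f[j]·g[(k-j) mod 5]. y[0] = 3×1 + 2×5 + 2×1 + 4×4 + 1×2 = 33; y[1] = 3×2 + 2×1 + 2×5 + 4×1 + 1×4 = 26; y[2] = 3×4 + 2×2 + 2×1 + 4×5 + 1×1 = 39; y[3] = 3×1 + 2×4 + 2×2 + 4×1 + 1×5 = 24; y[4] = 3×5 + 2×1 + 2×4 + 4×2 + 1×1 = 34. Result: [33, 26, 39, 24, 34]

[33, 26, 39, 24, 34]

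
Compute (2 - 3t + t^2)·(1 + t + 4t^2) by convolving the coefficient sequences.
Ascending coefficients: a = [2, -3, 1], b = [1, 1, 4]. c[0] = 2×1 = 2; c[1] = 2×1 + -3×1 = -1; c[2] = 2×4 + -3×1 + 1×1 = 6; c[3] = -3×4 + 1×1 = -11; c[4] = 1×4 = 4. Result coefficients: [2, -1, 6, -11, 4] → 2 - t + 6t^2 - 11t^3 + 4t^4

2 - t + 6t^2 - 11t^3 + 4t^4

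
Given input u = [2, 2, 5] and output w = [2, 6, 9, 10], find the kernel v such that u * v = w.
Output length 4 = len(u) + len(v) - 1 ⇒ len(v) = 2. Solve v forward using v[k] = (w[k] - Σ_{i≥1} u[i]·v[k-i]) / u[0]: v[0] = w[0] / u[0] = 2 / 2 = 1; v[1] = (w[1] - 2×1) / u[0] = (6 - 2×1) / 2 = 2. So v = [1, 2]. Forward-check [2, 2, 5] * [1, 2]: w[0] = 2×1 = 2; w[1] = 2×2 + 2×1 = 6; w[2] = 2×2 + 5×1 = 9; w[3] = 5×2 = 10 → [2, 6, 9, 10] ✓

[1, 2]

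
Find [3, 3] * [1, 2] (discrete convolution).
y[0] = 3×1 = 3; y[1] = 3×2 + 3×1 = 9; y[2] = 3×2 = 6

[3, 9, 6]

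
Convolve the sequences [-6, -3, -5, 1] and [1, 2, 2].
y[0] = -6×1 = -6; y[1] = -6×2 + -3×1 = -15; y[2] = -6×2 + -3×2 + -5×1 = -23; y[3] = -3×2 + -5×2 + 1×1 = -15; y[4] = -5×2 + 1×2 = -8; y[5] = 1×2 = 2

[-6, -15, -23, -15, -8, 2]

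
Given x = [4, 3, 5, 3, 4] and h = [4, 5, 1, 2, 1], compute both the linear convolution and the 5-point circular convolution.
Linear: y_lin[0] = 4×4 = 16; y_lin[1] = 4×5 + 3×4 = 32; y_lin[2] = 4×1 + 3×5 + 5×4 = 39; y_lin[3] = 4×2 + 3×1 + 5×5 + 3×4 = 48; y_lin[4] = 4×1 + 3×2 + 5×1 + 3×5 + 4×4 = 46; y_lin[5] = 3×1 + 5×2 + 3×1 + 4×5 = 36; y_lin[6] = 5×1 + 3×2 + 4×1 = 15; y_lin[7] = 3×1 + 4×2 = 11; y_lin[8] = 4×1 = 4 → [16, 32, 39, 48, 46, 36, 15, 11, 4]. Circular (length 5): y[0] = 4×4 + 3×1 + 5×2 + 3×1 + 4×5 = 52; y[1] = 4×5 + 3×4 + 5×1 + 3×2 + 4×1 = 47; y[2] = 4×1 + 3×5 + 5×4 + 3×1 + 4×2 = 50; y[3] = 4×2 + 3×1 + 5×5 + 3×4 + 4×1 = 52; y[4] = 4×1 + 3×2 + 5×1 + 3×5 + 4×4 = 46 → [52, 47, 50, 52, 46]

Linear: [16, 32, 39, 48, 46, 36, 15, 11, 4], Circular: [52, 47, 50, 52, 46]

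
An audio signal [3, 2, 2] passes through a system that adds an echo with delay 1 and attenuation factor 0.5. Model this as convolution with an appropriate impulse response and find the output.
Direct-path + delayed-attenuated-path model → impulse response h = [1, 0.5] (1 at lag 0, 0.5 at lag 1). Output y[n] = x[n] + 0.5·x[n - 1] (with x[n] = 0 outside 0..2): y[0] = 3 + 0.5×0 = 3; y[1] = 2 + 0.5×3 = 3.5; y[2] = 2 + 0.5×2 = 3.0; y[3] = 0 + 0.5×2 = 1.0. So y = [3, 3.5, 3.0, 1.0]

[3, 3.5, 3.0, 1.0]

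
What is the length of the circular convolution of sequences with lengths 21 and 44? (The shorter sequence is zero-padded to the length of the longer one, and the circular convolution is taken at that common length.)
Circular convolution (zero-padding the shorter input) has length max(m, n) = max(21, 44) = 44

44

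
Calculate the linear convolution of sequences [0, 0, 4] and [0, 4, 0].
y[0] = 0×0 = 0; y[1] = 0×4 + 0×0 = 0; y[2] = 0×0 + 0×4 + 4×0 = 0; y[3] = 0×0 + 4×4 = 16; y[4] = 4×0 = 0

[0, 0, 0, 16, 0]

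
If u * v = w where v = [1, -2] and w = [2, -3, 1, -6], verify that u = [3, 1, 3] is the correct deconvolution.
Forward-compute [3, 1, 3] * [1, -2]: w[0] = 3×1 = 3; w[1] = 3×-2 + 1×1 = -5; w[2] = 1×-2 + 3×1 = 1; w[3] = 3×-2 = -6 → [3, -5, 1, -6]. Does not match given w = [2, -3, 1, -6].

Not verified. [3, 1, 3] * [1, -2] = [3, -5, 1, -6], which differs from [2, -3, 1, -6] at index 0.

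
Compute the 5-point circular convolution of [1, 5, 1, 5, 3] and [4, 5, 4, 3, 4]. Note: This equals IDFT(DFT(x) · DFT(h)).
Either evaluate y[k] = Σ_j x[j]·h[(k-j) mod 5] directly, or use IDFT(DFT(x) · DFT(h)). y[0] = 1×4 + 5×4 + 1×3 + 5×4 + 3×5 = 62; y[1] = 1×5 + 5×4 + 1×4 + 5×3 + 3×4 = 56; y[2] = 1×4 + 5×5 + 1×4 + 5×4 + 3×3 = 62; y[3] = 1×3 + 5×4 + 1×5 + 5×4 + 3×4 = 60; y[4] = 1×4 + 5×3 + 1×4 + 5×5 + 3×4 = 60. Result: [62, 56, 62, 60, 60]

[62, 56, 62, 60, 60]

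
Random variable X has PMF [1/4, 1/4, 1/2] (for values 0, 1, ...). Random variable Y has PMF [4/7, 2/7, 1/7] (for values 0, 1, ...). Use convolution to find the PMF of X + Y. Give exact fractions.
P(X+Y=k) = Σ_i P(X=i)·P(Y=k-i) — a convolution of [1/4, 1/4, 1/2] and [4/7, 2/7, 1/7]. P(X+Y=0) = (1/4)×(4/7) = 1/7; P(X+Y=1) = (1/4)×(2/7) + (1/4)×(4/7) = 1/14 + 1/7 = 3/14; P(X+Y=2) = (1/4)×(1/7) + (1/4)×(2/7) + (1/2)×(4/7) = 1/28 + 1/14 + 2/7 = 11/28; P(X+Y=3) = (1/4)×(1/7) + (1/2)×(2/7) = 1/28 + 1/7 = 5/28; P(X+Y=4) = (1/2)×(1/7) = 1/14. PMF: [1/7, 3/14, 11/28, 5/28, 1/14] (sums to 1 ✓)

[1/7, 3/14, 11/28, 5/28, 1/14]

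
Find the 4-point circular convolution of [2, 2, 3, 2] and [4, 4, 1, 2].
Use y[k] = Σ_j f[j]·g[(k-j) mod 4]. y[0] = 2×4 + 2×2 + 3×1 + 2×4 = 23; y[1] = 2×4 + 2×4 + 3×2 + 2×1 = 24; y[2] = 2×1 + 2×4 + 3×4 + 2×2 = 26; y[3] = 2×2 + 2×1 + 3×4 + 2×4 = 26. Result: [23, 24, 26, 26]

[23, 24, 26, 26]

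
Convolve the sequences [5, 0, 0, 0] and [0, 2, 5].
y[0] = 5×0 = 0; y[1] = 5×2 + 0×0 = 10; y[2] = 5×5 + 0×2 + 0×0 = 25; y[3] = 0×5 + 0×2 + 0×0 = 0; y[4] = 0×5 + 0×2 = 0; y[5] = 0×5 = 0

[0, 10, 25, 0, 0, 0]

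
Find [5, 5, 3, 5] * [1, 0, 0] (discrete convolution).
y[0] = 5×1 = 5; y[1] = 5×0 + 5×1 = 5; y[2] = 5×0 + 5×0 + 3×1 = 3; y[3] = 5×0 + 3×0 + 5×1 = 5; y[4] = 3×0 + 5×0 = 0; y[5] = 5×0 = 0

[5, 5, 3, 5, 0, 0]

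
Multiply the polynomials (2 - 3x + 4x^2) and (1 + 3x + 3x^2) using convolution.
Ascending coefficients: a = [2, -3, 4], b = [1, 3, 3]. c[0] = 2×1 = 2; c[1] = 2×3 + -3×1 = 3; c[2] = 2×3 + -3×3 + 4×1 = 1; c[3] = -3×3 + 4×3 = 3; c[4] = 4×3 = 12. Result coefficients: [2, 3, 1, 3, 12] → 2 + 3x + x^2 + 3x^3 + 12x^4

2 + 3x + x^2 + 3x^3 + 12x^4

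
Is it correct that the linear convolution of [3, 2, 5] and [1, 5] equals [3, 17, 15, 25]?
Recompute linear convolution of [3, 2, 5] and [1, 5]: y[0] = 3×1 = 3; y[1] = 3×5 + 2×1 = 17; y[2] = 2×5 + 5×1 = 15; y[3] = 5×5 = 25 → [3, 17, 15, 25]. Given [3, 17, 15, 25] matches, so answer: Yes

Yes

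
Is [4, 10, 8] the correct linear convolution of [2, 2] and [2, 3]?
Recompute linear convolution of [2, 2] and [2, 3]: y[0] = 2×2 = 4; y[1] = 2×3 + 2×2 = 10; y[2] = 2×3 = 6 → [4, 10, 6]. Compare to given [4, 10, 8]: they differ at index 2: given 8, correct 6, so answer: No

No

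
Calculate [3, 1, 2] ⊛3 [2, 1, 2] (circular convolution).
Use y[k] = Σ_j s[j]·t[(k-j) mod 3]. y[0] = 3×2 + 1×2 + 2×1 = 10; y[1] = 3×1 + 1×2 + 2×2 = 9; y[2] = 3×2 + 1×1 + 2×2 = 11. Result: [10, 9, 11]

[10, 9, 11]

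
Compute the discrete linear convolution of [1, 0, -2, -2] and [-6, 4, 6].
y[0] = 1×-6 = -6; y[1] = 1×4 + 0×-6 = 4; y[2] = 1×6 + 0×4 + -2×-6 = 18; y[3] = 0×6 + -2×4 + -2×-6 = 4; y[4] = -2×6 + -2×4 = -20; y[5] = -2×6 = -12

[-6, 4, 18, 4, -20, -12]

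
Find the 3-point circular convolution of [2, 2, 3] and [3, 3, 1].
Use y[k] = Σ_j x[j]·h[(k-j) mod 3]. y[0] = 2×3 + 2×1 + 3×3 = 17; y[1] = 2×3 + 2×3 + 3×1 = 15; y[2] = 2×1 + 2×3 + 3×3 = 17. Result: [17, 15, 17]

[17, 15, 17]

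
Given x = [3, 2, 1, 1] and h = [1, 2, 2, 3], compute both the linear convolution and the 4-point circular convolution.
Linear: y_lin[0] = 3×1 = 3; y_lin[1] = 3×2 + 2×1 = 8; y_lin[2] = 3×2 + 2×2 + 1×1 = 11; y_lin[3] = 3×3 + 2×2 + 1×2 + 1×1 = 16; y_lin[4] = 2×3 + 1×2 + 1×2 = 10; y_lin[5] = 1×3 + 1×2 = 5; y_lin[6] = 1×3 = 3 → [3, 8, 11, 16, 10, 5, 3]. Circular (length 4): y[0] = 3×1 + 2×3 + 1×2 + 1×2 = 13; y[1] = 3×2 + 2×1 + 1×3 + 1×2 = 13; y[2] = 3×2 + 2×2 + 1×1 + 1×3 = 14; y[3] = 3×3 + 2×2 + 1×2 + 1×1 = 16 → [13, 13, 14, 16]

Linear: [3, 8, 11, 16, 10, 5, 3], Circular: [13, 13, 14, 16]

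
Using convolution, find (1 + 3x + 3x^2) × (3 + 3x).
Ascending coefficients: a = [1, 3, 3], b = [3, 3]. c[0] = 1×3 = 3; c[1] = 1×3 + 3×3 = 12; c[2] = 3×3 + 3×3 = 18; c[3] = 3×3 = 9. Result coefficients: [3, 12, 18, 9] → 3 + 12x + 18x^2 + 9x^3

3 + 12x + 18x^2 + 9x^3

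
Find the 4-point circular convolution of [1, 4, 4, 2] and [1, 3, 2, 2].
Use y[k] = Σ_j x[j]·h[(k-j) mod 4]. y[0] = 1×1 + 4×2 + 4×2 + 2×3 = 23; y[1] = 1×3 + 4×1 + 4×2 + 2×2 = 19; y[2] = 1×2 + 4×3 + 4×1 + 2×2 = 22; y[3] = 1×2 + 4×2 + 4×3 + 2×1 = 24. Result: [23, 19, 22, 24]

[23, 19, 22, 24]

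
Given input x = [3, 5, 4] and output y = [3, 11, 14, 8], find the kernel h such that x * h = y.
Output length 4 = len(x) + len(h) - 1 ⇒ len(h) = 2. Solve h forward using h[k] = (y[k] - Σ_{i≥1} x[i]·h[k-i]) / x[0]: h[0] = y[0] / x[0] = 3 / 3 = 1; h[1] = (y[1] - 5×1) / x[0] = (11 - 5×1) / 3 = 2. So h = [1, 2]. Forward-check [3, 5, 4] * [1, 2]: y[0] = 3×1 = 3; y[1] = 3×2 + 5×1 = 11; y[2] = 5×2 + 4×1 = 14; y[3] = 4×2 = 8 → [3, 11, 14, 8] ✓

[1, 2]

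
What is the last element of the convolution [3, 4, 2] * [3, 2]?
Use y[k] = Σ_i a[i]·b[k-i] at k=3. y[3] = 2×2 = 4

4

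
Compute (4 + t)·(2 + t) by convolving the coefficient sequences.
Ascending coefficients: a = [4, 1], b = [2, 1]. c[0] = 4×2 = 8; c[1] = 4×1 + 1×2 = 6; c[2] = 1×1 = 1. Result coefficients: [8, 6, 1] → 8 + 6t + t^2

8 + 6t + t^2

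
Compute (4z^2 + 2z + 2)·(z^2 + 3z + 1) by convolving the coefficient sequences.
Ascending coefficients: a = [2, 2, 4], b = [1, 3, 1]. c[0] = 2×1 = 2; c[1] = 2×3 + 2×1 = 8; c[2] = 2×1 + 2×3 + 4×1 = 12; c[3] = 2×1 + 4×3 = 14; c[4] = 4×1 = 4. Result coefficients: [2, 8, 12, 14, 4] → 4z^4 + 14z^3 + 12z^2 + 8z + 2

4z^4 + 14z^3 + 12z^2 + 8z + 2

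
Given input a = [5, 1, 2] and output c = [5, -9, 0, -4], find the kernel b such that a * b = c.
Output length 4 = len(a) + len(b) - 1 ⇒ len(b) = 2. Solve b forward using b[k] = (c[k] - Σ_{i≥1} a[i]·b[k-i]) / a[0]: b[0] = c[0] / a[0] = 5 / 5 = 1; b[1] = (c[1] - 1×1) / a[0] = (-9 - 1×1) / 5 = -2. So b = [1, -2]. Forward-check [5, 1, 2] * [1, -2]: c[0] = 5×1 = 5; c[1] = 5×-2 + 1×1 = -9; c[2] = 1×-2 + 2×1 = 0; c[3] = 2×-2 = -4 → [5, -9, 0, -4] ✓

[1, -2]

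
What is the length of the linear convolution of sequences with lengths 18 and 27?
Linear/full convolution length: m + n - 1 = 18 + 27 - 1 = 44

44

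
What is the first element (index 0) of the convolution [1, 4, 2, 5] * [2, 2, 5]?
Use y[k] = Σ_i a[i]·b[k-i] at k=0. y[0] = 1×2 = 2

2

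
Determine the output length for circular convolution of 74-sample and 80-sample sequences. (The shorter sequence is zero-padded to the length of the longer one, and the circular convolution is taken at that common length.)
Circular convolution (zero-padding the shorter input) has length max(m, n) = max(74, 80) = 80

80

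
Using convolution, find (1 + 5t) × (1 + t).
Ascending coefficients: a = [1, 5], b = [1, 1]. c[0] = 1×1 = 1; c[1] = 1×1 + 5×1 = 6; c[2] = 5×1 = 5. Result coefficients: [1, 6, 5] → 1 + 6t + 5t^2

1 + 6t + 5t^2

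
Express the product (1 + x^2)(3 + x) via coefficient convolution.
Ascending coefficients: a = [1, 0, 1], b = [3, 1]. c[0] = 1×3 = 3; c[1] = 1×1 + 0×3 = 1; c[2] = 0×1 + 1×3 = 3; c[3] = 1×1 = 1. Result coefficients: [3, 1, 3, 1] → 3 + x + 3x^2 + x^3

3 + x + 3x^2 + x^3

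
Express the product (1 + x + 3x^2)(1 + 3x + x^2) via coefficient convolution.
Ascending coefficients: a = [1, 1, 3], b = [1, 3, 1]. c[0] = 1×1 = 1; c[1] = 1×3 + 1×1 = 4; c[2] = 1×1 + 1×3 + 3×1 = 7; c[3] = 1×1 + 3×3 = 10; c[4] = 3×1 = 3. Result coefficients: [1, 4, 7, 10, 3] → 1 + 4x + 7x^2 + 10x^3 + 3x^4

1 + 4x + 7x^2 + 10x^3 + 3x^4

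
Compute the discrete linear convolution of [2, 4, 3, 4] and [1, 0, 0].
y[0] = 2×1 = 2; y[1] = 2×0 + 4×1 = 4; y[2] = 2×0 + 4×0 + 3×1 = 3; y[3] = 4×0 + 3×0 + 4×1 = 4; y[4] = 3×0 + 4×0 = 0; y[5] = 4×0 = 0

[2, 4, 3, 4, 0, 0]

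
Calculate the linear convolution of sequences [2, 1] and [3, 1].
y[0] = 2×3 = 6; y[1] = 2×1 + 1×3 = 5; y[2] = 1×1 = 1

[6, 5, 1]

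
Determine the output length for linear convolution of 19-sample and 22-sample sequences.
Linear/full convolution length: m + n - 1 = 19 + 22 - 1 = 40

40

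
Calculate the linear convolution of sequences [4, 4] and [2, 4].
y[0] = 4×2 = 8; y[1] = 4×4 + 4×2 = 24; y[2] = 4×4 = 16

[8, 24, 16]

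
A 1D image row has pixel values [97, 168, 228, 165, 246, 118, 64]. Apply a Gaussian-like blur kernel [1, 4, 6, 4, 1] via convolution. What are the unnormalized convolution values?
Convolve image row [97, 168, 228, 165, 246, 118, 64] with kernel [1, 4, 6, 4, 1]: y[0] = 97×1 = 97; y[1] = 97×4 + 168×1 = 556; y[2] = 97×6 + 168×4 + 228×1 = 1482; y[3] = 97×4 + 168×6 + 228×4 + 165×1 = 2473; y[4] = 97×1 + 168×4 + 228×6 + 165×4 + 246×1 = 3043; y[5] = 168×1 + 228×4 + 165×6 + 246×4 + 118×1 = 3172; y[6] = 228×1 + 165×4 + 246×6 + 118×4 + 64×1 = 2900; y[7] = 165×1 + 246×4 + 118×6 + 64×4 = 2113; y[8] = 246×1 + 118×4 + 64×6 = 1102; y[9] = 118×1 + 64×4 = 374; y[10] = 64×1 = 64 → [97, 556, 1482, 2473, 3043, 3172, 2900, 2113, 1102, 374, 64]. Normalization factor = sum(kernel) = 16.

[97, 556, 1482, 2473, 3043, 3172, 2900, 2113, 1102, 374, 64]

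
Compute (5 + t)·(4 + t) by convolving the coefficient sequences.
Ascending coefficients: a = [5, 1], b = [4, 1]. c[0] = 5×4 = 20; c[1] = 5×1 + 1×4 = 9; c[2] = 1×1 = 1. Result coefficients: [20, 9, 1] → 20 + 9t + t^2

20 + 9t + t^2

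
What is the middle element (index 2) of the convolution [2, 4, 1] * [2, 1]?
Use y[k] = Σ_i a[i]·b[k-i] at k=2. y[2] = 4×1 + 1×2 = 6

6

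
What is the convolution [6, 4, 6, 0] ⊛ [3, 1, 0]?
y[0] = 6×3 = 18; y[1] = 6×1 + 4×3 = 18; y[2] = 6×0 + 4×1 + 6×3 = 22; y[3] = 4×0 + 6×1 + 0×3 = 6; y[4] = 6×0 + 0×1 = 0; y[5] = 0×0 = 0

[18, 18, 22, 6, 0, 0]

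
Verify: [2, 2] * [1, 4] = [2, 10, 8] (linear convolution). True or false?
Recompute linear convolution of [2, 2] and [1, 4]: y[0] = 2×1 = 2; y[1] = 2×4 + 2×1 = 10; y[2] = 2×4 = 8 → [2, 10, 8]. Given [2, 10, 8] matches, so answer: Yes

Yes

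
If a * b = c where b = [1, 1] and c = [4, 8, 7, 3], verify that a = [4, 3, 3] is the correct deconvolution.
Forward-compute [4, 3, 3] * [1, 1]: c[0] = 4×1 = 4; c[1] = 4×1 + 3×1 = 7; c[2] = 3×1 + 3×1 = 6; c[3] = 3×1 = 3 → [4, 7, 6, 3]. Does not match given c = [4, 8, 7, 3].

Not verified. [4, 3, 3] * [1, 1] = [4, 7, 6, 3], which differs from [4, 8, 7, 3] at index 1.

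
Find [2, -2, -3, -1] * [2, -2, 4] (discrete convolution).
y[0] = 2×2 = 4; y[1] = 2×-2 + -2×2 = -8; y[2] = 2×4 + -2×-2 + -3×2 = 6; y[3] = -2×4 + -3×-2 + -1×2 = -4; y[4] = -3×4 + -1×-2 = -10; y[5] = -1×4 = -4

[4, -8, 6, -4, -10, -4]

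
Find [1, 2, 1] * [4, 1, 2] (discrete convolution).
y[0] = 1×4 = 4; y[1] = 1×1 + 2×4 = 9; y[2] = 1×2 + 2×1 + 1×4 = 8; y[3] = 2×2 + 1×1 = 5; y[4] = 1×2 = 2

[4, 9, 8, 5, 2]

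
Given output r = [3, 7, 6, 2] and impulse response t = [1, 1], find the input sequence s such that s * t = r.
Deconvolve r=[3, 7, 6, 2] by t=[1, 1]. Since t[0]=1, solve forward: s[0] = r[0] / 1 = 3; s[1] = (r[1] - 3×1) / 1 = 4; s[2] = (r[2] - 4×1) / 1 = 2. So s = [3, 4, 2]. Check by forward convolution: r[0] = 3×1 = 3; r[1] = 3×1 + 4×1 = 7; r[2] = 4×1 + 2×1 = 6; r[3] = 2×1 = 2

[3, 4, 2]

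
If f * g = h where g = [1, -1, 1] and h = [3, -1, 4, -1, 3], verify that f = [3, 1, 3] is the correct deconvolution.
Forward-compute [3, 1, 3] * [1, -1, 1]: h[0] = 3×1 = 3; h[1] = 3×-1 + 1×1 = -2; h[2] = 3×1 + 1×-1 + 3×1 = 5; h[3] = 1×1 + 3×-1 = -2; h[4] = 3×1 = 3 → [3, -2, 5, -2, 3]. Does not match given h = [3, -1, 4, -1, 3].

Not verified. [3, 1, 3] * [1, -1, 1] = [3, -2, 5, -2, 3], which differs from [3, -1, 4, -1, 3] at index 1.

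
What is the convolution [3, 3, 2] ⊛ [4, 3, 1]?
y[0] = 3×4 = 12; y[1] = 3×3 + 3×4 = 21; y[2] = 3×1 + 3×3 + 2×4 = 20; y[3] = 3×1 + 2×3 = 9; y[4] = 2×1 = 2

[12, 21, 20, 9, 2]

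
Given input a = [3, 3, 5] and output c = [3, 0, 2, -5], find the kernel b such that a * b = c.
Output length 4 = len(a) + len(b) - 1 ⇒ len(b) = 2. Solve b forward using b[k] = (c[k] - Σ_{i≥1} a[i]·b[k-i]) / a[0]: b[0] = c[0] / a[0] = 3 / 3 = 1; b[1] = (c[1] - 3×1) / a[0] = (0 - 3×1) / 3 = -1. So b = [1, -1]. Forward-check [3, 3, 5] * [1, -1]: c[0] = 3×1 = 3; c[1] = 3×-1 + 3×1 = 0; c[2] = 3×-1 + 5×1 = 2; c[3] = 5×-1 = -5 → [3, 0, 2, -5] ✓

[1, -1]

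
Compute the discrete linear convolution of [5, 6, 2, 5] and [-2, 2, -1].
y[0] = 5×-2 = -10; y[1] = 5×2 + 6×-2 = -2; y[2] = 5×-1 + 6×2 + 2×-2 = 3; y[3] = 6×-1 + 2×2 + 5×-2 = -12; y[4] = 2×-1 + 5×2 = 8; y[5] = 5×-1 = -5

[-10, -2, 3, -12, 8, -5]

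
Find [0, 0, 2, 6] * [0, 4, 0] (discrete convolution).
y[0] = 0×0 = 0; y[1] = 0×4 + 0×0 = 0; y[2] = 0×0 + 0×4 + 2×0 = 0; y[3] = 0×0 + 2×4 + 6×0 = 8; y[4] = 2×0 + 6×4 = 24; y[5] = 6×0 = 0

[0, 0, 0, 8, 24, 0]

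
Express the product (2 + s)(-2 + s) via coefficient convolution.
Ascending coefficients: a = [2, 1], b = [-2, 1]. c[0] = 2×-2 = -4; c[1] = 2×1 + 1×-2 = 0; c[2] = 1×1 = 1. Result coefficients: [-4, 0, 1] → -4 + s^2

-4 + s^2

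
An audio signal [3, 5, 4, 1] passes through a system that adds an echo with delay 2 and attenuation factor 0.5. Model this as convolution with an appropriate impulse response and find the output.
Direct-path + delayed-attenuated-path model → impulse response h = [1, 0, 0.5] (1 at lag 0, 0.5 at lag 2). Output y[n] = x[n] + 0.5·x[n - 2] (with x[n] = 0 outside 0..3): y[0] = 3 + 0.5×0 = 3; y[1] = 5 + 0.5×0 = 5; y[2] = 4 + 0.5×3 = 5.5; y[3] = 1 + 0.5×5 = 3.5; y[4] = 0 + 0.5×4 = 2.0; y[5] = 0 + 0.5×1 = 0.5. So y = [3, 5, 5.5, 3.5, 2.0, 0.5]

[3, 5, 5.5, 3.5, 2.0, 0.5]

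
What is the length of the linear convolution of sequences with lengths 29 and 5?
Linear/full convolution length: m + n - 1 = 29 + 5 - 1 = 33

33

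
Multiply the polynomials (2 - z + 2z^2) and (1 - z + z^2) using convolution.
Ascending coefficients: a = [2, -1, 2], b = [1, -1, 1]. c[0] = 2×1 = 2; c[1] = 2×-1 + -1×1 = -3; c[2] = 2×1 + -1×-1 + 2×1 = 5; c[3] = -1×1 + 2×-1 = -3; c[4] = 2×1 = 2. Result coefficients: [2, -3, 5, -3, 2] → 2 - 3z + 5z^2 - 3z^3 + 2z^4

2 - 3z + 5z^2 - 3z^3 + 2z^4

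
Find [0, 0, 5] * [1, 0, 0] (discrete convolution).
y[0] = 0×1 = 0; y[1] = 0×0 + 0×1 = 0; y[2] = 0×0 + 0×0 + 5×1 = 5; y[3] = 0×0 + 5×0 = 0; y[4] = 5×0 = 0

[0, 0, 5, 0, 0]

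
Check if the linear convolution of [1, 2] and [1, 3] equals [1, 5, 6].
Recompute linear convolution of [1, 2] and [1, 3]: y[0] = 1×1 = 1; y[1] = 1×3 + 2×1 = 5; y[2] = 2×3 = 6 → [1, 5, 6]. Given [1, 5, 6] matches, so answer: Yes

Yes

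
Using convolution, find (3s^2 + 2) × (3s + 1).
Ascending coefficients: a = [2, 0, 3], b = [1, 3]. c[0] = 2×1 = 2; c[1] = 2×3 + 0×1 = 6; c[2] = 0×3 + 3×1 = 3; c[3] = 3×3 = 9. Result coefficients: [2, 6, 3, 9] → 9s^3 + 3s^2 + 6s + 2

9s^3 + 3s^2 + 6s + 2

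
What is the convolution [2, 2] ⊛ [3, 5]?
y[0] = 2×3 = 6; y[1] = 2×5 + 2×3 = 16; y[2] = 2×5 = 10

[6, 16, 10]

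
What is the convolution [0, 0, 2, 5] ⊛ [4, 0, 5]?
y[0] = 0×4 = 0; y[1] = 0×0 + 0×4 = 0; y[2] = 0×5 + 0×0 + 2×4 = 8; y[3] = 0×5 + 2×0 + 5×4 = 20; y[4] = 2×5 + 5×0 = 10; y[5] = 5×5 = 25

[0, 0, 8, 20, 10, 25]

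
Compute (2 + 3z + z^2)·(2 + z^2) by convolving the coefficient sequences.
Ascending coefficients: a = [2, 3, 1], b = [2, 0, 1]. c[0] = 2×2 = 4; c[1] = 2×0 + 3×2 = 6; c[2] = 2×1 + 3×0 + 1×2 = 4; c[3] = 3×1 + 1×0 = 3; c[4] = 1×1 = 1. Result coefficients: [4, 6, 4, 3, 1] → 4 + 6z + 4z^2 + 3z^3 + z^4

4 + 6z + 4z^2 + 3z^3 + z^4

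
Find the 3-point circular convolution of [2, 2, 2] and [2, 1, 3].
Use y[k] = Σ_j a[j]·b[(k-j) mod 3]. y[0] = 2×2 + 2×3 + 2×1 = 12; y[1] = 2×1 + 2×2 + 2×3 = 12; y[2] = 2×3 + 2×1 + 2×2 = 12. Result: [12, 12, 12]

[12, 12, 12]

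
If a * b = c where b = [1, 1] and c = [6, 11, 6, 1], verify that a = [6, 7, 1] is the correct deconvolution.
Forward-compute [6, 7, 1] * [1, 1]: c[0] = 6×1 = 6; c[1] = 6×1 + 7×1 = 13; c[2] = 7×1 + 1×1 = 8; c[3] = 1×1 = 1 → [6, 13, 8, 1]. Does not match given c = [6, 11, 6, 1].

Not verified. [6, 7, 1] * [1, 1] = [6, 13, 8, 1], which differs from [6, 11, 6, 1] at index 1.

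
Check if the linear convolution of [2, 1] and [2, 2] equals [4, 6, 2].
Recompute linear convolution of [2, 1] and [2, 2]: y[0] = 2×2 = 4; y[1] = 2×2 + 1×2 = 6; y[2] = 1×2 = 2 → [4, 6, 2]. Given [4, 6, 2] matches, so answer: Yes

Yes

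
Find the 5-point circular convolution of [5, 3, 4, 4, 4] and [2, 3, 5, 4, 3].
Use y[k] = Σ_j x[j]·h[(k-j) mod 5]. y[0] = 5×2 + 3×3 + 4×4 + 4×5 + 4×3 = 67; y[1] = 5×3 + 3×2 + 4×3 + 4×4 + 4×5 = 69; y[2] = 5×5 + 3×3 + 4×2 + 4×3 + 4×4 = 70; y[3] = 5×4 + 3×5 + 4×3 + 4×2 + 4×3 = 67; y[4] = 5×3 + 3×4 + 4×5 + 4×3 + 4×2 = 67. Result: [67, 69, 70, 67, 67]

[67, 69, 70, 67, 67]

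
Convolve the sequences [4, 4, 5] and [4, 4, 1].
y[0] = 4×4 = 16; y[1] = 4×4 + 4×4 = 32; y[2] = 4×1 + 4×4 + 5×4 = 40; y[3] = 4×1 + 5×4 = 24; y[4] = 5×1 = 5

[16, 32, 40, 24, 5]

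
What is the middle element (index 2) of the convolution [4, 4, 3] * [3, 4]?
Use y[k] = Σ_i a[i]·b[k-i] at k=2. y[2] = 4×4 + 3×3 = 25

25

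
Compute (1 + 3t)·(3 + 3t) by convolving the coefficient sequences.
Ascending coefficients: a = [1, 3], b = [3, 3]. c[0] = 1×3 = 3; c[1] = 1×3 + 3×3 = 12; c[2] = 3×3 = 9. Result coefficients: [3, 12, 9] → 3 + 12t + 9t^2

3 + 12t + 9t^2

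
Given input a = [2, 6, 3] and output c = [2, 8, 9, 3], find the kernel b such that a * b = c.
Output length 4 = len(a) + len(b) - 1 ⇒ len(b) = 2. Solve b forward using b[k] = (c[k] - Σ_{i≥1} a[i]·b[k-i]) / a[0]: b[0] = c[0] / a[0] = 2 / 2 = 1; b[1] = (c[1] - 6×1) / a[0] = (8 - 6×1) / 2 = 1. So b = [1, 1]. Forward-check [2, 6, 3] * [1, 1]: c[0] = 2×1 = 2; c[1] = 2×1 + 6×1 = 8; c[2] = 6×1 + 3×1 = 9; c[3] = 3×1 = 3 → [2, 8, 9, 3] ✓

[1, 1]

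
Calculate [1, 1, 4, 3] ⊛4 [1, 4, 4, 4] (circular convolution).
Use y[k] = Σ_j f[j]·g[(k-j) mod 4]. y[0] = 1×1 + 1×4 + 4×4 + 3×4 = 33; y[1] = 1×4 + 1×1 + 4×4 + 3×4 = 33; y[2] = 1×4 + 1×4 + 4×1 + 3×4 = 24; y[3] = 1×4 + 1×4 + 4×4 + 3×1 = 27. Result: [33, 33, 24, 27]

[33, 33, 24, 27]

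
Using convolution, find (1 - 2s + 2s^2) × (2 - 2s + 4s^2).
Ascending coefficients: a = [1, -2, 2], b = [2, -2, 4]. c[0] = 1×2 = 2; c[1] = 1×-2 + -2×2 = -6; c[2] = 1×4 + -2×-2 + 2×2 = 12; c[3] = -2×4 + 2×-2 = -12; c[4] = 2×4 = 8. Result coefficients: [2, -6, 12, -12, 8] → 2 - 6s + 12s^2 - 12s^3 + 8s^4

2 - 6s + 12s^2 - 12s^3 + 8s^4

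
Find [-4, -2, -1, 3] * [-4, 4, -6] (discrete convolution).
y[0] = -4×-4 = 16; y[1] = -4×4 + -2×-4 = -8; y[2] = -4×-6 + -2×4 + -1×-4 = 20; y[3] = -2×-6 + -1×4 + 3×-4 = -4; y[4] = -1×-6 + 3×4 = 18; y[5] = 3×-6 = -18

[16, -8, 20, -4, 18, -18]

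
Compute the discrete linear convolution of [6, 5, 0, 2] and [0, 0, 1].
y[0] = 6×0 = 0; y[1] = 6×0 + 5×0 = 0; y[2] = 6×1 + 5×0 + 0×0 = 6; y[3] = 5×1 + 0×0 + 2×0 = 5; y[4] = 0×1 + 2×0 = 0; y[5] = 2×1 = 2

[0, 0, 6, 5, 0, 2]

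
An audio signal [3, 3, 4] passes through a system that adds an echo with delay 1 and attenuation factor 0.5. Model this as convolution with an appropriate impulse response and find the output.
Direct-path + delayed-attenuated-path model → impulse response h = [1, 0.5] (1 at lag 0, 0.5 at lag 1). Output y[n] = x[n] + 0.5·x[n - 1] (with x[n] = 0 outside 0..2): y[0] = 3 + 0.5×0 = 3; y[1] = 3 + 0.5×3 = 4.5; y[2] = 4 + 0.5×3 = 5.5; y[3] = 0 + 0.5×4 = 2.0. So y = [3, 4.5, 5.5, 2.0]

[3, 4.5, 5.5, 2.0]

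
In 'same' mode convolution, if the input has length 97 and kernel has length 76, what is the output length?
'Same' mode returns an output with the same length as the input: 97

97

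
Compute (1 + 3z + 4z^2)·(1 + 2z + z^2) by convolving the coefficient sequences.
Ascending coefficients: a = [1, 3, 4], b = [1, 2, 1]. c[0] = 1×1 = 1; c[1] = 1×2 + 3×1 = 5; c[2] = 1×1 + 3×2 + 4×1 = 11; c[3] = 3×1 + 4×2 = 11; c[4] = 4×1 = 4. Result coefficients: [1, 5, 11, 11, 4] → 1 + 5z + 11z^2 + 11z^3 + 4z^4

1 + 5z + 11z^2 + 11z^3 + 4z^4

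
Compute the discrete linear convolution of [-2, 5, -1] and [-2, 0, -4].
y[0] = -2×-2 = 4; y[1] = -2×0 + 5×-2 = -10; y[2] = -2×-4 + 5×0 + -1×-2 = 10; y[3] = 5×-4 + -1×0 = -20; y[4] = -1×-4 = 4

[4, -10, 10, -20, 4]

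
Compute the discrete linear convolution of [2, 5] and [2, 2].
y[0] = 2×2 = 4; y[1] = 2×2 + 5×2 = 14; y[2] = 5×2 = 10

[4, 14, 10]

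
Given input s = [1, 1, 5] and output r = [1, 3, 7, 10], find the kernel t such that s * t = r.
Output length 4 = len(s) + len(t) - 1 ⇒ len(t) = 2. Solve t forward using t[k] = (r[k] - Σ_{i≥1} s[i]·t[k-i]) / s[0]: t[0] = r[0] / s[0] = 1 / 1 = 1; t[1] = (r[1] - 1×1) / s[0] = (3 - 1×1) / 1 = 2. So t = [1, 2]. Forward-check [1, 1, 5] * [1, 2]: r[0] = 1×1 = 1; r[1] = 1×2 + 1×1 = 3; r[2] = 1×2 + 5×1 = 7; r[3] = 5×2 = 10 → [1, 3, 7, 10] ✓

[1, 2]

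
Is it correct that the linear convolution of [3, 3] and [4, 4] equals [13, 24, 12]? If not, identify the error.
Recompute linear convolution of [3, 3] and [4, 4]: y[0] = 3×4 = 12; y[1] = 3×4 + 3×4 = 24; y[2] = 3×4 = 12 → [12, 24, 12]. Compare to given [13, 24, 12]: they differ at index 0: given 13, correct 12, so answer: No

No. Error at index 0: given 13, correct 12.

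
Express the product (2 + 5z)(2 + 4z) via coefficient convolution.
Ascending coefficients: a = [2, 5], b = [2, 4]. c[0] = 2×2 = 4; c[1] = 2×4 + 5×2 = 18; c[2] = 5×4 = 20. Result coefficients: [4, 18, 20] → 4 + 18z + 20z^2

4 + 18z + 20z^2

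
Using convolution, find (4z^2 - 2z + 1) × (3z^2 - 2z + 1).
Ascending coefficients: a = [1, -2, 4], b = [1, -2, 3]. c[0] = 1×1 = 1; c[1] = 1×-2 + -2×1 = -4; c[2] = 1×3 + -2×-2 + 4×1 = 11; c[3] = -2×3 + 4×-2 = -14; c[4] = 4×3 = 12. Result coefficients: [1, -4, 11, -14, 12] → 12z^4 - 14z^3 + 11z^2 - 4z + 1

12z^4 - 14z^3 + 11z^2 - 4z + 1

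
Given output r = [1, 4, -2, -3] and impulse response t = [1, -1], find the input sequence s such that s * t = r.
Deconvolve r=[1, 4, -2, -3] by t=[1, -1]. Since t[0]=1, solve forward: s[0] = r[0] / 1 = 1; s[1] = (r[1] - 1×-1) / 1 = 5; s[2] = (r[2] - 5×-1) / 1 = 3. So s = [1, 5, 3]. Check by forward convolution: r[0] = 1×1 = 1; r[1] = 1×-1 + 5×1 = 4; r[2] = 5×-1 + 3×1 = -2; r[3] = 3×-1 = -3

[1, 5, 3]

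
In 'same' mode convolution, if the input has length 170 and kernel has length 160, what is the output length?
'Same' mode returns an output with the same length as the input: 170

170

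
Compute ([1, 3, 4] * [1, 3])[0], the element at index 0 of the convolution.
Use y[k] = Σ_i a[i]·b[k-i] at k=0. y[0] = 1×1 = 1

1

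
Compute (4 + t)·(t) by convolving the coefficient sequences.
Ascending coefficients: a = [4, 1], b = [0, 1]. c[0] = 4×0 = 0; c[1] = 4×1 + 1×0 = 4; c[2] = 1×1 = 1. Result coefficients: [0, 4, 1] → 4t + t^2

4t + t^2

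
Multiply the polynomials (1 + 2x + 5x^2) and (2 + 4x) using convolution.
Ascending coefficients: a = [1, 2, 5], b = [2, 4]. c[0] = 1×2 = 2; c[1] = 1×4 + 2×2 = 8; c[2] = 2×4 + 5×2 = 18; c[3] = 5×4 = 20. Result coefficients: [2, 8, 18, 20] → 2 + 8x + 18x^2 + 20x^3

2 + 8x + 18x^2 + 20x^3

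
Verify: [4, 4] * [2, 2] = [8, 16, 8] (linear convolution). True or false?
Recompute linear convolution of [4, 4] and [2, 2]: y[0] = 4×2 = 8; y[1] = 4×2 + 4×2 = 16; y[2] = 4×2 = 8 → [8, 16, 8]. Given [8, 16, 8] matches, so answer: Yes

Yes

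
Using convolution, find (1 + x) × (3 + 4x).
Ascending coefficients: a = [1, 1], b = [3, 4]. c[0] = 1×3 = 3; c[1] = 1×4 + 1×3 = 7; c[2] = 1×4 = 4. Result coefficients: [3, 7, 4] → 3 + 7x + 4x^2

3 + 7x + 4x^2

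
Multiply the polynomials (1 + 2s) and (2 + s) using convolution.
Ascending coefficients: a = [1, 2], b = [2, 1]. c[0] = 1×2 = 2; c[1] = 1×1 + 2×2 = 5; c[2] = 2×1 = 2. Result coefficients: [2, 5, 2] → 2 + 5s + 2s^2

2 + 5s + 2s^2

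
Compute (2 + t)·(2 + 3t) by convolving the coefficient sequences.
Ascending coefficients: a = [2, 1], b = [2, 3]. c[0] = 2×2 = 4; c[1] = 2×3 + 1×2 = 8; c[2] = 1×3 = 3. Result coefficients: [4, 8, 3] → 4 + 8t + 3t^2

4 + 8t + 3t^2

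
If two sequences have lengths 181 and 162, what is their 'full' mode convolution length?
Linear/full convolution length: m + n - 1 = 181 + 162 - 1 = 342

342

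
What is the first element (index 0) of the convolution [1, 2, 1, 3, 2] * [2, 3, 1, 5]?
Use y[k] = Σ_i a[i]·b[k-i] at k=0. y[0] = 1×2 = 2

2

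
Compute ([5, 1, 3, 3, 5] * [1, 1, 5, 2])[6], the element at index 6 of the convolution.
Use y[k] = Σ_i a[i]·b[k-i] at k=6. y[6] = 3×2 + 5×5 = 31

31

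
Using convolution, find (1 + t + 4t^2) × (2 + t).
Ascending coefficients: a = [1, 1, 4], b = [2, 1]. c[0] = 1×2 = 2; c[1] = 1×1 + 1×2 = 3; c[2] = 1×1 + 4×2 = 9; c[3] = 4×1 = 4. Result coefficients: [2, 3, 9, 4] → 2 + 3t + 9t^2 + 4t^3

2 + 3t + 9t^2 + 4t^3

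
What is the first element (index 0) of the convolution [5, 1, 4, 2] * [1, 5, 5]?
Use y[k] = Σ_i a[i]·b[k-i] at k=0. y[0] = 5×1 = 5

5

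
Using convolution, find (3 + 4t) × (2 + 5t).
Ascending coefficients: a = [3, 4], b = [2, 5]. c[0] = 3×2 = 6; c[1] = 3×5 + 4×2 = 23; c[2] = 4×5 = 20. Result coefficients: [6, 23, 20] → 6 + 23t + 20t^2

6 + 23t + 20t^2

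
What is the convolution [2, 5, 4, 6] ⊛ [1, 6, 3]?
y[0] = 2×1 = 2; y[1] = 2×6 + 5×1 = 17; y[2] = 2×3 + 5×6 + 4×1 = 40; y[3] = 5×3 + 4×6 + 6×1 = 45; y[4] = 4×3 + 6×6 = 48; y[5] = 6×3 = 18

[2, 17, 40, 45, 48, 18]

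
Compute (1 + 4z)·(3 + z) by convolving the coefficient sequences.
Ascending coefficients: a = [1, 4], b = [3, 1]. c[0] = 1×3 = 3; c[1] = 1×1 + 4×3 = 13; c[2] = 4×1 = 4. Result coefficients: [3, 13, 4] → 3 + 13z + 4z^2

3 + 13z + 4z^2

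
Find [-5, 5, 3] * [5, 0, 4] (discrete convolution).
y[0] = -5×5 = -25; y[1] = -5×0 + 5×5 = 25; y[2] = -5×4 + 5×0 + 3×5 = -5; y[3] = 5×4 + 3×0 = 20; y[4] = 3×4 = 12

[-25, 25, -5, 20, 12]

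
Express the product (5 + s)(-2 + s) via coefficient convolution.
Ascending coefficients: a = [5, 1], b = [-2, 1]. c[0] = 5×-2 = -10; c[1] = 5×1 + 1×-2 = 3; c[2] = 1×1 = 1. Result coefficients: [-10, 3, 1] → -10 + 3s + s^2

-10 + 3s + s^2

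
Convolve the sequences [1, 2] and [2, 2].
y[0] = 1×2 = 2; y[1] = 1×2 + 2×2 = 6; y[2] = 2×2 = 4

[2, 6, 4]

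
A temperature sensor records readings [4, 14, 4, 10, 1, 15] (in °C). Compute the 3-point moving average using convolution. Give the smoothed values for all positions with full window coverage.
3-point moving average kernel = [1, 1, 1]. Apply in 'valid' mode (full window coverage): avg[0] = (4 + 14 + 4) / 3 = 7.33; avg[1] = (14 + 4 + 10) / 3 = 9.33; avg[2] = (4 + 10 + 1) / 3 = 5.0; avg[3] = (10 + 1 + 15) / 3 = 8.67. Smoothed values: [7.33, 9.33, 5.0, 8.67]

[7.33, 9.33, 5.0, 8.67]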